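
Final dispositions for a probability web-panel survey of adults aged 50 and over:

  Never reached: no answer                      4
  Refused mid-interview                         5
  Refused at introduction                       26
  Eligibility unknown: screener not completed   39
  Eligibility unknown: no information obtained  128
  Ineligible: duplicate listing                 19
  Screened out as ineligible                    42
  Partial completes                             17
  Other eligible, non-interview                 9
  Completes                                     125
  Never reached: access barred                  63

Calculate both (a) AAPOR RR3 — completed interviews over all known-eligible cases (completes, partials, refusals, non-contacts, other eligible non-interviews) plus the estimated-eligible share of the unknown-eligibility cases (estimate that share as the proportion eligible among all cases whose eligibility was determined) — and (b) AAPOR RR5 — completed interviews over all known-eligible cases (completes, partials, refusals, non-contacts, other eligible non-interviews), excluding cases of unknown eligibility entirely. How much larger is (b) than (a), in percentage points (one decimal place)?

17.6

Declined to participate = 26 + 5 = 31
Never reached = 4 + 63 = 67
Undetermined eligibility = 39 + 128 = 167
Out of scope = 42 + 19 = 61
Num = 125
Known eligible = 125 + 17 + 31 + 67 + 9 = 249
e = 249 / (249 + 61) = 249 / 310 = 0.8032
Eligible share of unknowns = 0.8032 × 167 = 134.13
Base = 249 + 134.13 = 383.13
RR3 = 125 / 383.13 = 0.3263
Base = 125 + 17 + 31 + 67 + 9 = 249
RR5 = 125 / 249 = 0.5020
Difference = 50.20 − 32.63 = 17.57 percentage points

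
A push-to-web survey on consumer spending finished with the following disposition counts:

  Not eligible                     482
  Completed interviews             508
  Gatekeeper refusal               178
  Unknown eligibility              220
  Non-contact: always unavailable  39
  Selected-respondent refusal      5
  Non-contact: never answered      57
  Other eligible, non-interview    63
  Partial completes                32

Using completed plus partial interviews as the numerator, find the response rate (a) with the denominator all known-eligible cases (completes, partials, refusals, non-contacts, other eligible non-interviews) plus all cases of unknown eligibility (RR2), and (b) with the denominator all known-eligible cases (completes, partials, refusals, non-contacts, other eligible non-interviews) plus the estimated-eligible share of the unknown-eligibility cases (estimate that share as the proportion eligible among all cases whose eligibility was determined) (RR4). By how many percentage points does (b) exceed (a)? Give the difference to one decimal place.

Refused = 178 + 5 = 183
No contact after all attempts = 57 + 39 = 96
Num = 508 + 32 = 540
Denominator = 508 + 32 + 183 + 96 + 63 + 220 = 1102
RR2 = 540 / 1102 = 0.4900
Determined eligible = 508 + 32 + 183 + 96 + 63 = 882
e = 882 / (882 + 482) = 882 / 1364 = 0.6466
Estimated eligible among unknowns = 0.6466 × 220 = 142.25
Denominator = 882 + 142.25 = 1024.25
RR4 = 540 / 1024.25 = 0.5272
Difference = 52.72 − 49.00 = 3.72 percentage points

3.7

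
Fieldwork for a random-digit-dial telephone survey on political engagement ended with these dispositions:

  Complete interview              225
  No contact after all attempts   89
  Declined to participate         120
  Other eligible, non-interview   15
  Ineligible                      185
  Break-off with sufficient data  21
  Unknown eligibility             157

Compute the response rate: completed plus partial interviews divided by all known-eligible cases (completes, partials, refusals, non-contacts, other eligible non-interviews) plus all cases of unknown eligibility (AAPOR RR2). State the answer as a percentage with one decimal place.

39.2%

Num = 225 + 21 = 246
Denominator = 225 + 21 + 120 + 89 + 15 + 157 = 627
RR2 = 246 / 627 = 0.3923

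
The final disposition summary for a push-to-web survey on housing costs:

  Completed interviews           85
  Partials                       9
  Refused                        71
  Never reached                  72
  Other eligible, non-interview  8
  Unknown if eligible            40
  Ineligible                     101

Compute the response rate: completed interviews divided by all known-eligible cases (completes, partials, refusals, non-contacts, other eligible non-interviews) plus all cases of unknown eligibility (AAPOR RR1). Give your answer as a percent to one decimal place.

29.8%

Top = 85
Base = 85 + 9 + 71 + 72 + 8 + 40 = 285
RR1 = 85 / 285 = 0.2982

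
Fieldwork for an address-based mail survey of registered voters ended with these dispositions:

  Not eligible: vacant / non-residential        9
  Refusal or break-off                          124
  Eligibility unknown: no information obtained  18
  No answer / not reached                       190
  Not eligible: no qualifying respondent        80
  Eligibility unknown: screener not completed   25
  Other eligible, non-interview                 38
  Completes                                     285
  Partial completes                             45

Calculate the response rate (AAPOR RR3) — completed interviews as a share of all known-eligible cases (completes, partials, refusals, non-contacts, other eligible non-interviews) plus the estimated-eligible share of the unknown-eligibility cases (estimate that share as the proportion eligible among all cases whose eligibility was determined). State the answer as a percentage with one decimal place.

39.6%

Undetermined eligibility = 25 + 18 = 43
Ineligible = 80 + 9 = 89
Numerator → 285
Known eligible → 285 + 45 + 124 + 190 + 38 = 682
e = 682 / (682 + 89) = 682 / 771 = 0.8846
e × U → 0.8846 × 43 = 38.04
Base → 682 + 38.04 = 720.04
RR3 = 285 / 720.04 = 0.3958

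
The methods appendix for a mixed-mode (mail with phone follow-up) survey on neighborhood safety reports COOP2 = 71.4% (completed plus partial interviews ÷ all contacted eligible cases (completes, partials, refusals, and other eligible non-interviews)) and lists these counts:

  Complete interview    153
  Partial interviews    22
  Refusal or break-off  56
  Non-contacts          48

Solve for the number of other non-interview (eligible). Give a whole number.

14

Num: 153 + 22 = 175
COOP2 = 175 / D = 0.714
D = 175 / 0.714 = 245.1
Other denominator terms total 231
other non-interview (eligible) = 245.1 − 231 ≈ 14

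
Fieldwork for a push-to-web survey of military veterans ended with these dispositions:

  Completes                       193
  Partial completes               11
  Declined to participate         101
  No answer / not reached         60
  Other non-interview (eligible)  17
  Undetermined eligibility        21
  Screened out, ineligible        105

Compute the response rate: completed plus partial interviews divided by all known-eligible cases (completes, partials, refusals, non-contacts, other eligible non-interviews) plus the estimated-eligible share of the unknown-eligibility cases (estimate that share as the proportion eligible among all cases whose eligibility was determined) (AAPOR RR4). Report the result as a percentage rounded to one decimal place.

51.2%

Num: 193 + 11 = 204
Known eligible: 193 + 11 + 101 + 60 + 17 = 382
e = 382 / (382 + 105) = 382 / 487 = 0.7844
Estimated eligible among unknowns: 0.7844 × 21 = 16.47
Denom: 382 + 16.47 = 398.47
RR4 = 204 / 398.47 = 0.5120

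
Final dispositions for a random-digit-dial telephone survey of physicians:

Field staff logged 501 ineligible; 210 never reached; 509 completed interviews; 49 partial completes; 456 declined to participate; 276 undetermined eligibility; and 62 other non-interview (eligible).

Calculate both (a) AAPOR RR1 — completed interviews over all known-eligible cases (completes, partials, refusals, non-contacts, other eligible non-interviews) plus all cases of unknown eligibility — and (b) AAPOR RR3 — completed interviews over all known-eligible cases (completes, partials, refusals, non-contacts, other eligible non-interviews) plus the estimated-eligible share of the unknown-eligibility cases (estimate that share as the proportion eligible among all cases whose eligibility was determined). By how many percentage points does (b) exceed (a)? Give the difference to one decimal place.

Numerator: 509
Denominator: 509 + 49 + 456 + 210 + 62 + 276 = 1562
RR1 = 509 / 1562 = 0.3259
Known eligible: 509 + 49 + 456 + 210 + 62 = 1286
e = 1286 / (1286 + 501) = 1286 / 1787 = 0.7196
Estimated eligible among unknowns: 0.7196 × 276 = 198.61
Denominator: 1286 + 198.61 = 1484.61
RR3 = 509 / 1484.61 = 0.3429
Difference = 34.29 − 32.59 = 1.70 percentage points

1.7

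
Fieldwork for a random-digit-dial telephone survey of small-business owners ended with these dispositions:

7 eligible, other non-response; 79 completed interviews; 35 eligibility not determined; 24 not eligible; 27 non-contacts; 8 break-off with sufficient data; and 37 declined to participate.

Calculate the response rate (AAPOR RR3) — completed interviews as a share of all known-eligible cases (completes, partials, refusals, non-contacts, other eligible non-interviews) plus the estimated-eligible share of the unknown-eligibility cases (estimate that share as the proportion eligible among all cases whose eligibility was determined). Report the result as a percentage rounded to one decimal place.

Num: 79
Known eligible: 79 + 8 + 37 + 27 + 7 = 158
e = 158 / (158 + 24) = 158 / 182 = 0.8681
Eligible share of unknowns: 0.8681 × 35 = 30.38
Denom: 158 + 30.38 = 188.38
RR3 = 79 / 188.38 = 0.4194

41.9%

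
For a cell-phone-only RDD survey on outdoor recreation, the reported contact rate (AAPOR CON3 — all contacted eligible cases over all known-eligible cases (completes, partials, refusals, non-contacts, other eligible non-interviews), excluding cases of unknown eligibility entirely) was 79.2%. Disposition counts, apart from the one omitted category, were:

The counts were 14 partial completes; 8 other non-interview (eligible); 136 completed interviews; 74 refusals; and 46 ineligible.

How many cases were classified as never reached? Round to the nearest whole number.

61

Num → 136 + 14 + 74 + 8 = 232
CON3 = 232 / D = 0.792
D = 232 / 0.792 = 292.9
Remaining denominator categories sum to 232
never reached = 292.9 − 232 ≈ 61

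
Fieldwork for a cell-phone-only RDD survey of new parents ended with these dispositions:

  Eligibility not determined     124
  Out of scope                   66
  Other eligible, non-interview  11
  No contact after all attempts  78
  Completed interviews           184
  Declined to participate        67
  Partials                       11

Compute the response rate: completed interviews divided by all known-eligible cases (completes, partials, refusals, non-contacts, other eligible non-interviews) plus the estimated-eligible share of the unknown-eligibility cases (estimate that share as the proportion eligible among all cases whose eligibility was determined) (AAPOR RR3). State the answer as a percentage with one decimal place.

40.4%

Top: 184
Known eligible: 184 + 11 + 67 + 78 + 11 = 351
e = 351 / (351 + 66) = 351 / 417 = 0.8417
Eligible share of unknowns: 0.8417 × 124 = 104.37
Denominator: 351 + 104.37 = 455.37
RR3 = 184 / 455.37 = 0.4041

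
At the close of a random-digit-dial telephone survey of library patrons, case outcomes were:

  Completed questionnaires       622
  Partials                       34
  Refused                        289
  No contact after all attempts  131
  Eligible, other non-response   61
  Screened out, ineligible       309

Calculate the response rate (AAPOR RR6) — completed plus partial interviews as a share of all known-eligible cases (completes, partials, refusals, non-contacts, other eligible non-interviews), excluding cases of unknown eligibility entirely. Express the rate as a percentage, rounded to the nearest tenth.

57.7%

Numerator = 622 + 34 = 656
Denom = 622 + 34 + 289 + 131 + 61 = 1137
RR6 = 656 / 1137 = 0.5770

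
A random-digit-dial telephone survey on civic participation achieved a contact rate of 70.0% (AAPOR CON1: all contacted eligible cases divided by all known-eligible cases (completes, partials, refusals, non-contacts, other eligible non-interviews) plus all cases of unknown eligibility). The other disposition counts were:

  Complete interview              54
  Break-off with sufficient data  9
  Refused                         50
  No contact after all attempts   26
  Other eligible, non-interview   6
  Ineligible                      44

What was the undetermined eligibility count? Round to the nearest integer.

Num: 54 + 9 + 50 + 6 = 119
CON1 = 119 / D = 0.700
D = 119 / 0.700 = 170.0
Other denominator terms total 145
undetermined eligibility = 170.0 − 145 ≈ 25

25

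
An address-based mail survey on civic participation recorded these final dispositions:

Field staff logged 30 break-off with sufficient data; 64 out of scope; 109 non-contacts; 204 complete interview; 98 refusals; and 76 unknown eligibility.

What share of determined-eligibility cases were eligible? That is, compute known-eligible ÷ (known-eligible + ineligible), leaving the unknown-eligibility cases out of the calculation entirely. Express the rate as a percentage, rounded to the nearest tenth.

87.3%

Determined eligible → 204 + 30 + 98 + 109 = 441
e = 441 / (441 + 64) = 441 / 505 = 0.8733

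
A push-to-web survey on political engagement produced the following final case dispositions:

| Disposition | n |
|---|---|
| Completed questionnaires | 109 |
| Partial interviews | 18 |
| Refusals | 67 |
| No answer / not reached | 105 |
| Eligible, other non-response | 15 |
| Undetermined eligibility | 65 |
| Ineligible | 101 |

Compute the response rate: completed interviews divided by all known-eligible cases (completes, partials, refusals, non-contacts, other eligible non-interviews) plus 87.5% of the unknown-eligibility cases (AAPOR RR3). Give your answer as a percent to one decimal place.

Top: 109
Determined eligible: 109 + 18 + 67 + 105 + 15 = 314
Estimated eligible among unknowns: 0.8750 × 65 = 56.88
Denom: 314 + 56.88 = 370.88
RR3 = 109 / 370.88 = 0.2939

29.4%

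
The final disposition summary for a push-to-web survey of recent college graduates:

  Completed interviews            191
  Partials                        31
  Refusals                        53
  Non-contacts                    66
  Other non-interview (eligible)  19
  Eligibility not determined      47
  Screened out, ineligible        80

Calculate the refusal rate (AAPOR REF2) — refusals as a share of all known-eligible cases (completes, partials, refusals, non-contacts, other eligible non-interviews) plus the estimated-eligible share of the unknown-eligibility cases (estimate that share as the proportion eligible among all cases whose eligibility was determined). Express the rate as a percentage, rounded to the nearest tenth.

13.3%

Num: 53
Determined eligible: 191 + 31 + 53 + 66 + 19 = 360
e = 360 / (360 + 80) = 360 / 440 = 0.8182
e × U: 0.8182 × 47 = 38.46
Base: 360 + 38.46 = 398.46
REF2 = 53 / 398.46 = 0.1330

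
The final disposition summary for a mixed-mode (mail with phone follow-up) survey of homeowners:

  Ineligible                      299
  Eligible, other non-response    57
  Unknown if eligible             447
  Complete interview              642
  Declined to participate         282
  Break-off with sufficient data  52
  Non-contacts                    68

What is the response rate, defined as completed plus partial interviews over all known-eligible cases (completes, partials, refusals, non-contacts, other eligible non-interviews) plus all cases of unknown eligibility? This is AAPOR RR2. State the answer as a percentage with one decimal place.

44.8%

Num: 642 + 52 = 694
Base: 642 + 52 + 282 + 68 + 57 + 447 = 1548
RR2 = 694 / 1548 = 0.4483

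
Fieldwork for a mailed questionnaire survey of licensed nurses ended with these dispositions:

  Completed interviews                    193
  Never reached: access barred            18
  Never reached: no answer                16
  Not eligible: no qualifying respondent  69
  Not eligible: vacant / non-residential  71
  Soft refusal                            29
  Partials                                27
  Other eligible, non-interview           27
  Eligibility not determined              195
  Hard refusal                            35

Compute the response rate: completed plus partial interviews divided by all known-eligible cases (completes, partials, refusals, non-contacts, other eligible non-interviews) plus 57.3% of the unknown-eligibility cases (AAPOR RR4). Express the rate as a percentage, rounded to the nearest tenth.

48.2%

Refusals = 35 + 29 = 64
No answer / not reached = 16 + 18 = 34
Screened out, ineligible = 69 + 71 = 140
Num: 193 + 27 = 220
Known eligible: 193 + 27 + 64 + 34 + 27 = 345
e × U: 0.5730 × 195 = 111.73
Denom: 345 + 111.73 = 456.73
RR4 = 220 / 456.73 = 0.4817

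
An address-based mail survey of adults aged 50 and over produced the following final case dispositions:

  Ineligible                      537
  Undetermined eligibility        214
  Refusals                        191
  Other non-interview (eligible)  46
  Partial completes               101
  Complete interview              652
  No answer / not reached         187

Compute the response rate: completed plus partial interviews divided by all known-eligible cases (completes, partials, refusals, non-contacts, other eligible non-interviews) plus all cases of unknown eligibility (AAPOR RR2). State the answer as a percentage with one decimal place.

Top → 652 + 101 = 753
Denominator → 652 + 101 + 191 + 187 + 46 + 214 = 1391
RR2 = 753 / 1391 = 0.5413

54.1%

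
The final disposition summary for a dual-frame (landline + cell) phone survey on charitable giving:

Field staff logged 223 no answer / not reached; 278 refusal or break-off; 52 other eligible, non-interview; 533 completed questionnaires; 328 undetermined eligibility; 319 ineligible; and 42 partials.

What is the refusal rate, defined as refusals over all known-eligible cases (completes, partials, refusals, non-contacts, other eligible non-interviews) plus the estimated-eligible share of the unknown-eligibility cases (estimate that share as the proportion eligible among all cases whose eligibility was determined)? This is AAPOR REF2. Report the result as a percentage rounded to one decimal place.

Numerator = 278
Determined eligible = 533 + 42 + 278 + 223 + 52 = 1128
e = 1128 / (1128 + 319) = 1128 / 1447 = 0.7795
e × U = 0.7795 × 328 = 255.68
Denom = 1128 + 255.68 = 1383.68
REF2 = 278 / 1383.68 = 0.2009

20.1%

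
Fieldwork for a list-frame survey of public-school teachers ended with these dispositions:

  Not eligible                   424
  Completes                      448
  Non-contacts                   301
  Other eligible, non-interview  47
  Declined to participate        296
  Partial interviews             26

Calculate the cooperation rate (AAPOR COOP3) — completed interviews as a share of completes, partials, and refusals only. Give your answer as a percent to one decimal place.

Numerator → 448
Base → 448 + 26 + 296 = 770
COOP3 = 448 / 770 = 0.5818

58.2%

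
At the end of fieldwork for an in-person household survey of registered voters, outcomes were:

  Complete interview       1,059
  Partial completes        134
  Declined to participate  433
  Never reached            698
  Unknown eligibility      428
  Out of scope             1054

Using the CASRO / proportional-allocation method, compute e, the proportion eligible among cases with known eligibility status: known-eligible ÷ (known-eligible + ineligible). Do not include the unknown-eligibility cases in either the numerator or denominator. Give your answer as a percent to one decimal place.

68.8%

Determined eligible = 1059 + 134 + 433 + 698 = 2324
e = 2324 / (2324 + 1054) = 2324 / 3378 = 0.6880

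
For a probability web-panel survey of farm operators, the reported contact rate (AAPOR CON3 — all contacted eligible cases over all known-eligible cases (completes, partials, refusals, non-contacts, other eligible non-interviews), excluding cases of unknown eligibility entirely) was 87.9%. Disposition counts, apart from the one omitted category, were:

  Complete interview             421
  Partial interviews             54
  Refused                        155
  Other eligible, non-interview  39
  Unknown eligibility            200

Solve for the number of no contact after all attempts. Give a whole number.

Num = 421 + 54 + 155 + 39 = 669
CON3 = 669 / D = 0.879
D = 669 / 0.879 = 761.1
Remaining denominator categories sum to 669
no contact after all attempts = 761.1 − 669 ≈ 92

92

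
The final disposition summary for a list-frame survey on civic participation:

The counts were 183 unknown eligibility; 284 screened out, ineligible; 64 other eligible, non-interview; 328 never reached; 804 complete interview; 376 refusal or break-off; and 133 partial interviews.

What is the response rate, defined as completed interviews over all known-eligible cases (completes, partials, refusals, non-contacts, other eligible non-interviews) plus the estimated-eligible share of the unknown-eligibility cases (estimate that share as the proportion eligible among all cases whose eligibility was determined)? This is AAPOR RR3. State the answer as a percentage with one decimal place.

43.2%

Num → 804
Known eligible → 804 + 133 + 376 + 328 + 64 = 1705
e = 1705 / (1705 + 284) = 1705 / 1989 = 0.8572
e × U → 0.8572 × 183 = 156.87
Base → 1705 + 156.87 = 1861.87
RR3 = 804 / 1861.87 = 0.4318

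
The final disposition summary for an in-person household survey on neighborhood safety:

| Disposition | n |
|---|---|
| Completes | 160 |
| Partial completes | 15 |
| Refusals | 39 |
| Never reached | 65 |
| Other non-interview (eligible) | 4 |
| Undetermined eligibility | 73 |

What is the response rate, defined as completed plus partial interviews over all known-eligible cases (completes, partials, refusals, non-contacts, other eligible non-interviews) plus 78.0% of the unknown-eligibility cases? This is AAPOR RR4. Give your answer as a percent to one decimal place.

51.5%

Numerator = 160 + 15 = 175
Eligible (known) = 160 + 15 + 39 + 65 + 4 = 283
Estimated eligible among unknowns = 0.7800 × 73 = 56.94
Denom = 283 + 56.94 = 339.94
RR4 = 175 / 339.94 = 0.5148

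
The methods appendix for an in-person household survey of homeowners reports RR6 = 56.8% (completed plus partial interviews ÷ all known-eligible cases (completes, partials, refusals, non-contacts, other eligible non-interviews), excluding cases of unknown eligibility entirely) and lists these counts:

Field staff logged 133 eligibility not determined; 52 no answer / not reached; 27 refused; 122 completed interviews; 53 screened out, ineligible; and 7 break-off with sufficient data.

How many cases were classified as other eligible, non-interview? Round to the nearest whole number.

Numerator: 122 + 7 = 129
RR6 = 129 / D = 0.568
D = 129 / 0.568 = 227.1
Rest of base = 208
other eligible, non-interview = 227.1 − 208 ≈ 19

19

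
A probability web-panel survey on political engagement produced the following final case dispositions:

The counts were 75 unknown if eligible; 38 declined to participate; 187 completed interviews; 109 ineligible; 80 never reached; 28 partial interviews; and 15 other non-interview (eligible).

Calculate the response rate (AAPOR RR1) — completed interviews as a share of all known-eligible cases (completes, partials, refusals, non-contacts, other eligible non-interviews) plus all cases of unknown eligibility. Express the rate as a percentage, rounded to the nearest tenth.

Numerator = 187
Denominator = 187 + 28 + 38 + 80 + 15 + 75 = 423
RR1 = 187 / 423 = 0.4421

44.2%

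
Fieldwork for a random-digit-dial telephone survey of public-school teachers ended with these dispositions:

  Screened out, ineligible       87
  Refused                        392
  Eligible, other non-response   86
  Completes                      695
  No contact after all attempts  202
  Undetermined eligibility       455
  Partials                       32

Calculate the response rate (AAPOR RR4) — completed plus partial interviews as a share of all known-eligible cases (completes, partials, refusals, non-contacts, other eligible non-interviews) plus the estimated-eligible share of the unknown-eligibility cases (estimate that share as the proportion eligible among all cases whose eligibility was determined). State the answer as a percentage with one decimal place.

Numerator → 695 + 32 = 727
Eligible (known) → 695 + 32 + 392 + 202 + 86 = 1407
e = 1407 / (1407 + 87) = 1407 / 1494 = 0.9418
Estimated eligible among unknowns → 0.9418 × 455 = 428.52
Denominator → 1407 + 428.52 = 1835.52
RR4 = 727 / 1835.52 = 0.3961

39.6%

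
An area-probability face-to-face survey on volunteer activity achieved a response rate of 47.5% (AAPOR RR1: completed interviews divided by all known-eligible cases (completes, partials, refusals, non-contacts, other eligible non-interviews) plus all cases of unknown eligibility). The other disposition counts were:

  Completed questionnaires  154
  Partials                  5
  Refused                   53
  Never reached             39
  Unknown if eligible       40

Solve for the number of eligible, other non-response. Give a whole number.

RR1 = 154 / D = 0.475
D = 154 / 0.475 = 324.2
Rest of base = 291
eligible, other non-response = 324.2 − 291 ≈ 33

33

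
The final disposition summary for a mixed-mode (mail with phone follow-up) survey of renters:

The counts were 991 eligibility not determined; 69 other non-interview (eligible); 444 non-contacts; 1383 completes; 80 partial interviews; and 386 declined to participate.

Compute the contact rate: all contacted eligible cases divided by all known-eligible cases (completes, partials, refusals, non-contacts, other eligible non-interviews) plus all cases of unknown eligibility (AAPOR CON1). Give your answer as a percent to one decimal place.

Num = 1383 + 80 + 386 + 69 = 1918
Base = 1383 + 80 + 386 + 444 + 69 + 991 = 3353
CON1 = 1918 / 3353 = 0.5720

57.2%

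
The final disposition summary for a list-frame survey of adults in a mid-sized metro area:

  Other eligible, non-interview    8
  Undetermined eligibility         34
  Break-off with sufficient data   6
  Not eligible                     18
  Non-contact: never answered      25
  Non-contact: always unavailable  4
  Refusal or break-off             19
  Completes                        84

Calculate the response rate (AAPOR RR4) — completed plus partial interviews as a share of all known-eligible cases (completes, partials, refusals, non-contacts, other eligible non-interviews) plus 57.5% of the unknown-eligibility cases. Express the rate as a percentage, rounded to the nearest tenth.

No contact after all attempts = 25 + 4 = 29
Top = 84 + 6 = 90
Known eligible = 84 + 6 + 19 + 29 + 8 = 146
Estimated eligible among unknowns = 0.5750 × 34 = 19.55
Base = 146 + 19.55 = 165.55
RR4 = 90 / 165.55 = 0.5436

54.4%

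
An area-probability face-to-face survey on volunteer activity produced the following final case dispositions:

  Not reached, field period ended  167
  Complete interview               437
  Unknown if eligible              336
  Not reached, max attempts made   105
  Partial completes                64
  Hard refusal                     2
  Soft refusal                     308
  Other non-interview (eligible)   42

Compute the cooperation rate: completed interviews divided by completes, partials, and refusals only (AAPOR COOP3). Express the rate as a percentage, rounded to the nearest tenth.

53.9%

Refusals = 2 + 308 = 310
Non-contacts = 167 + 105 = 272
Numerator → 437
Denominator → 437 + 64 + 310 = 811
COOP3 = 437 / 811 = 0.5388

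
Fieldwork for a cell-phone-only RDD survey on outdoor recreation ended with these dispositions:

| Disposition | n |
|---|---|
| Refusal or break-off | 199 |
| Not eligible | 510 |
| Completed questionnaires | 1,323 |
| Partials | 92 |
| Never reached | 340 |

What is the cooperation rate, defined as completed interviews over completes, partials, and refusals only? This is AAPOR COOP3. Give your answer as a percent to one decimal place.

Num → 1323
Base → 1323 + 92 + 199 = 1614
COOP3 = 1323 / 1614 = 0.8197

82.0%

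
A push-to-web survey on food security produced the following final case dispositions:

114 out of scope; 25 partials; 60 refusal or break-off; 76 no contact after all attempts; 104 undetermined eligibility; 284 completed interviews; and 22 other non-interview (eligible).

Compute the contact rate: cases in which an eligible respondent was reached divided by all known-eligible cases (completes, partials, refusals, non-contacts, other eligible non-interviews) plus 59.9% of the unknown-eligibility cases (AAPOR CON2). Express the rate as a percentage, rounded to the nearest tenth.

73.9%

Numerator → 284 + 25 + 60 + 22 = 391
Known eligible → 284 + 25 + 60 + 76 + 22 = 467
Estimated eligible among unknowns → 0.5990 × 104 = 62.30
Denominator → 467 + 62.30 = 529.30
CON2 = 391 / 529.30 = 0.7387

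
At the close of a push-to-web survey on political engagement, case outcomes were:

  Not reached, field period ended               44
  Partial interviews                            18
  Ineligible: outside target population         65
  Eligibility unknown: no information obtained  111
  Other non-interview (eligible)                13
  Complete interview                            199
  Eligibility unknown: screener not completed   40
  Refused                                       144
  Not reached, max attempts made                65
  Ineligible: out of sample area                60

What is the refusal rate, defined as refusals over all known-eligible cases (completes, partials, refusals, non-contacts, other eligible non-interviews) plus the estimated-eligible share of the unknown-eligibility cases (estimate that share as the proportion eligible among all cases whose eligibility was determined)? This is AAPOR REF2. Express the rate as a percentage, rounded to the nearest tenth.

23.9%

Never reached = 44 + 65 = 109
Unknown eligibility = 40 + 111 = 151
Ineligible = 65 + 60 = 125
Top → 144
Eligible (known) → 199 + 18 + 144 + 109 + 13 = 483
e = 483 / (483 + 125) = 483 / 608 = 0.7944
Eligible share of unknowns → 0.7944 × 151 = 119.95
Base → 483 + 119.95 = 602.95
REF2 = 144 / 602.95 = 0.2388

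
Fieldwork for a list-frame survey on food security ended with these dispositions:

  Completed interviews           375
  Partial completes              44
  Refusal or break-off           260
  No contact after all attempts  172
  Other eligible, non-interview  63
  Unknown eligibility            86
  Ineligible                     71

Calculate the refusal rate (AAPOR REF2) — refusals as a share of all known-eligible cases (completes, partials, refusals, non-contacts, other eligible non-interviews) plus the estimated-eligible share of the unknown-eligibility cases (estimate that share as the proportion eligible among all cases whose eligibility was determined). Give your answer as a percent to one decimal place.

Numerator = 260
Known eligible = 375 + 44 + 260 + 172 + 63 = 914
e = 914 / (914 + 71) = 914 / 985 = 0.9279
e × U = 0.9279 × 86 = 79.80
Denominator = 914 + 79.80 = 993.80
REF2 = 260 / 993.80 = 0.2616

26.2%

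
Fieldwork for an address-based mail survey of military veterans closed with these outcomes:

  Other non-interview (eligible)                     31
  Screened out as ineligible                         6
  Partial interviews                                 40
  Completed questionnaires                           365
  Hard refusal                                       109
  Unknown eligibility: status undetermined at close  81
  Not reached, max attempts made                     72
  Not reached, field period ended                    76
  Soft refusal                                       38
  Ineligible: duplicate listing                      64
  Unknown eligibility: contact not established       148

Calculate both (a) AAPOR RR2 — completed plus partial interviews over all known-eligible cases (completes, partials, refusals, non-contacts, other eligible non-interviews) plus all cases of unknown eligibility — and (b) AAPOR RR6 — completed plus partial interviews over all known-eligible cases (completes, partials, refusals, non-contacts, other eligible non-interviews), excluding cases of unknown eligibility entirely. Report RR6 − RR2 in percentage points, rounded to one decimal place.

13.2

Refusal or break-off = 109 + 38 = 147
Non-contacts = 76 + 72 = 148
Unknown eligibility = 148 + 81 = 229
Out of scope = 6 + 64 = 70
Numerator → 365 + 40 = 405
Denom → 365 + 40 + 147 + 148 + 31 + 229 = 960
RR2 = 405 / 960 = 0.4219
Denom → 365 + 40 + 147 + 148 + 31 = 731
RR6 = 405 / 731 = 0.5540
Difference = 55.40 − 42.19 = 13.21 percentage points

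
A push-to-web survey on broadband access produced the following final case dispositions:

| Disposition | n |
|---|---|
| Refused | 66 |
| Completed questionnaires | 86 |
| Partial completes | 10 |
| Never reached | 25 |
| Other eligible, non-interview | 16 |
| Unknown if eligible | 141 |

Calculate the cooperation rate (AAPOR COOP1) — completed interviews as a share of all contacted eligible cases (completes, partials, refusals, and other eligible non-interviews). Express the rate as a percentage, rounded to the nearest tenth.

48.3%

Numerator → 86
Denom → 86 + 10 + 66 + 16 = 178
COOP1 = 86 / 178 = 0.4831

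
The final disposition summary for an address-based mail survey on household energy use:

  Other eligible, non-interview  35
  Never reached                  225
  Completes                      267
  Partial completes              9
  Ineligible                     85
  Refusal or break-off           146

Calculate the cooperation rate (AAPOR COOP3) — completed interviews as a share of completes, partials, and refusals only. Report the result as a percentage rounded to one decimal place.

63.3%

Num: 267
Base: 267 + 9 + 146 = 422
COOP3 = 267 / 422 = 0.6327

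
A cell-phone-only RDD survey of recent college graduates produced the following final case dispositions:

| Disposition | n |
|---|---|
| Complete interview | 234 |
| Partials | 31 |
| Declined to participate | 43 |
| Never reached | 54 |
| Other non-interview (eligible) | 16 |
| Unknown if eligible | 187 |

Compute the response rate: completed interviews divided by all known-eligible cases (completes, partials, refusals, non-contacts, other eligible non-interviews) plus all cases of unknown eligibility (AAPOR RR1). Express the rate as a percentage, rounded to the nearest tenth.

41.4%

Numerator: 234
Base: 234 + 31 + 43 + 54 + 16 + 187 = 565
RR1 = 234 / 565 = 0.4142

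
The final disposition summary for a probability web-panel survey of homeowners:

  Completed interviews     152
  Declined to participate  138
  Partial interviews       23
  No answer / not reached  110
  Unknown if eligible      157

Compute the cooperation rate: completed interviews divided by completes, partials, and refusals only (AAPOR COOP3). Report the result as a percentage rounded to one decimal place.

48.6%

Num → 152
Denominator → 152 + 23 + 138 = 313
COOP3 = 152 / 313 = 0.4856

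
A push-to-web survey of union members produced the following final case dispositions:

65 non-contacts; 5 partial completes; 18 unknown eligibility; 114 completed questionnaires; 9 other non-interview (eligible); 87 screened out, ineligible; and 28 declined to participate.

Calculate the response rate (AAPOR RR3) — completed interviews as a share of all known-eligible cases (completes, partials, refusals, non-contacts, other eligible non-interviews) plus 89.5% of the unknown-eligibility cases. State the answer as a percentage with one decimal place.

48.1%

Num: 114
Determined eligible: 114 + 5 + 28 + 65 + 9 = 221
Eligible share of unknowns: 0.8950 × 18 = 16.11
Denominator: 221 + 16.11 = 237.11
RR3 = 114 / 237.11 = 0.4808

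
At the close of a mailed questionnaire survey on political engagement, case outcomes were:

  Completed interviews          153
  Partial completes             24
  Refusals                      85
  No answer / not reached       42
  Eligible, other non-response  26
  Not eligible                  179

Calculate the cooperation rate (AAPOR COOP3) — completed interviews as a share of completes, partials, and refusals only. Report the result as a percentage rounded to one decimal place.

Numerator: 153
Denominator: 153 + 24 + 85 = 262
COOP3 = 153 / 262 = 0.5840

58.4%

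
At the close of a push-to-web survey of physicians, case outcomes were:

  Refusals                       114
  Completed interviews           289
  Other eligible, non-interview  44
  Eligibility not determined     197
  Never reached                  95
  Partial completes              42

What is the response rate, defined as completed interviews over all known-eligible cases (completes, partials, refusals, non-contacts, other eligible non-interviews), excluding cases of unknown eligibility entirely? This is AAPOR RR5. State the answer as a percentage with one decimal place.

49.5%

Num: 289
Denom: 289 + 42 + 114 + 95 + 44 = 584
RR5 = 289 / 584 = 0.4949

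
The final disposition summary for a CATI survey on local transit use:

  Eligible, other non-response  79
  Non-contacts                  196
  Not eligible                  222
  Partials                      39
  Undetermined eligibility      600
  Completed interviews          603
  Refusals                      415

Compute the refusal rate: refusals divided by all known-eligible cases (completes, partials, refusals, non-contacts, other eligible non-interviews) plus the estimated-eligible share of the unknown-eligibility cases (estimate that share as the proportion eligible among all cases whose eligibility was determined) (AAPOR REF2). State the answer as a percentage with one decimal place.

22.5%

Num → 415
Determined eligible → 603 + 39 + 415 + 196 + 79 = 1332
e = 1332 / (1332 + 222) = 1332 / 1554 = 0.8571
e × U → 0.8571 × 600 = 514.26
Denom → 1332 + 514.26 = 1846.26
REF2 = 415 / 1846.26 = 0.2248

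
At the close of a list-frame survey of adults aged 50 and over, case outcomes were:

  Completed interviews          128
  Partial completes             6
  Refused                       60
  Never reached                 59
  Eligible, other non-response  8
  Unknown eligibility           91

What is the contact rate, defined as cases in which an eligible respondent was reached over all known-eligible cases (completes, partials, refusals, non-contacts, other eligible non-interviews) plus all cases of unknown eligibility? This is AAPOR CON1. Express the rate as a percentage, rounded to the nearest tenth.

Num: 128 + 6 + 60 + 8 = 202
Base: 128 + 6 + 60 + 59 + 8 + 91 = 352
CON1 = 202 / 352 = 0.5739

57.4%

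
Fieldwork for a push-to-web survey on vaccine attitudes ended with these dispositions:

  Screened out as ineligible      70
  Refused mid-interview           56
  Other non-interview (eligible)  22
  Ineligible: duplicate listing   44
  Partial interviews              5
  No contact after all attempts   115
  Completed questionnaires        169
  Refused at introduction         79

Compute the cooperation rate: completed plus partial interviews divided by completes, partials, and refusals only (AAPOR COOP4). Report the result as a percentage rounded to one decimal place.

56.3%

Refusal or break-off = 79 + 56 = 135
Screened out, ineligible = 70 + 44 = 114
Numerator = 169 + 5 = 174
Base = 169 + 5 + 135 = 309
COOP4 = 174 / 309 = 0.5631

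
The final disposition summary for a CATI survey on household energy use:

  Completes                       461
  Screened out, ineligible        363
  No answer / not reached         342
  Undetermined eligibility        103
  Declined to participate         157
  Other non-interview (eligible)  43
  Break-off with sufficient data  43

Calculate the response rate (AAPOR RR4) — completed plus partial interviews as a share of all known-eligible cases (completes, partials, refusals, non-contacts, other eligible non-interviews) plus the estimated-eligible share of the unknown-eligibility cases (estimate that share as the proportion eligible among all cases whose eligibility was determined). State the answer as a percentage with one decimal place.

44.9%

Num: 461 + 43 = 504
Eligible (known): 461 + 43 + 157 + 342 + 43 = 1046
e = 1046 / (1046 + 363) = 1046 / 1409 = 0.7424
e × U: 0.7424 × 103 = 76.47
Base: 1046 + 76.47 = 1122.47
RR4 = 504 / 1122.47 = 0.4490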